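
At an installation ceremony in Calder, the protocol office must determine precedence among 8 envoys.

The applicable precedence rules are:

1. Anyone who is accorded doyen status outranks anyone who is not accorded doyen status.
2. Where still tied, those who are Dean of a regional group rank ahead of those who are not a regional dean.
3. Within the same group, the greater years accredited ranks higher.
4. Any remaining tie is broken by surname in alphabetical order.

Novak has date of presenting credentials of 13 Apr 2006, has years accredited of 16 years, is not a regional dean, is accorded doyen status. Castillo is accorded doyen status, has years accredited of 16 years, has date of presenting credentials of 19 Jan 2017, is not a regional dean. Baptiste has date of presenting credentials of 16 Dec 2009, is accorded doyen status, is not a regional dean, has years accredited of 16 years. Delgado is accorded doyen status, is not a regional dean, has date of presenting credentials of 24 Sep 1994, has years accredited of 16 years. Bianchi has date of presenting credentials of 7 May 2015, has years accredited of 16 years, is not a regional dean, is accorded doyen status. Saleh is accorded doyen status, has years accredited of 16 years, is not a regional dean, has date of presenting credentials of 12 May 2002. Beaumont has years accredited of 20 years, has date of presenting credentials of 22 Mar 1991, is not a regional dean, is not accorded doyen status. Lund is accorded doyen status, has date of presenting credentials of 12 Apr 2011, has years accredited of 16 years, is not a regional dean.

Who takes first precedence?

Baptiste

By the first rule: Baptiste, Bianchi, Castillo, Delgado, Lund, Novak and Saleh (each accorded doyen status); then Beaumont (not accorded doyen status).
Baptiste, Bianchi, Castillo, Delgado, Lund, Novak and Saleh are each not a regional dean, so the next rule applies.
Baptiste, Bianchi, Castillo, Delgado, Lund, Novak and Saleh all have years accredited 16 years, so the next rule applies.
Among Baptiste, Bianchi, Castillo, Delgado, Lund, Novak and Saleh, alphabetically by surname: Baptiste before Bianchi before Castillo before Delgado before Lund before Novak before Saleh.
Order: Baptiste, Bianchi, Castillo, Delgado, Lund, Novak, Saleh, Beaumont.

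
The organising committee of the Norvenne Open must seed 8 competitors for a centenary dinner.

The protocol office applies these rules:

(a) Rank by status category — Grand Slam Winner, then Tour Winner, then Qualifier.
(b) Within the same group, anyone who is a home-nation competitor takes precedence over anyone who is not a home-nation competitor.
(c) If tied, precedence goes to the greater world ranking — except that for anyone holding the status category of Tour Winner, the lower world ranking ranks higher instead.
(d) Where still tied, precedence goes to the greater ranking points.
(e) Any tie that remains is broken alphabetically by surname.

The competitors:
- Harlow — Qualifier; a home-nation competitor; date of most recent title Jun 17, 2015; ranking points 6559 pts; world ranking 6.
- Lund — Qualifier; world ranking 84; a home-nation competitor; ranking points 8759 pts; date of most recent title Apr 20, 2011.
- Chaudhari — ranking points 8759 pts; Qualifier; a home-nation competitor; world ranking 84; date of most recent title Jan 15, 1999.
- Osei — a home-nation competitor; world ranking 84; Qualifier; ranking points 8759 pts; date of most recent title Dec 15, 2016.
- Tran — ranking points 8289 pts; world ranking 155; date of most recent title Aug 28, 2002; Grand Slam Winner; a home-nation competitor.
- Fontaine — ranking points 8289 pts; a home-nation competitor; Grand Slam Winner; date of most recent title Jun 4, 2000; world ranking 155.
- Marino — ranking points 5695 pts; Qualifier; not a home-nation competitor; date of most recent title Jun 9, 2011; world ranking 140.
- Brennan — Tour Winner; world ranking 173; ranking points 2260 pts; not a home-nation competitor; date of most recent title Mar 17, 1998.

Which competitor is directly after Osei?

Harlow

By status category: Fontaine and Tran (Grand Slam Winner); then Brennan (Tour Winner); then Chaudhari, Lund, Osei, Harlow and Marino (Qualifier).
Fontaine and Tran are each a home-nation competitor, so the next rule applies.
Fontaine and Tran both have world ranking 155, so the next rule applies.
Fontaine and Tran both have ranking points 8289 pts, so the next rule applies.
Among Fontaine and Tran, alphabetically by surname: Fontaine before Tran.
Among Chaudhari, Lund, Osei, Harlow and Marino, a home-nation competitor before not a home-nation competitor: Chaudhari, Lund, Osei and Harlow (a home-nation competitor) before Marino (not a home-nation competitor).
Among Chaudhari, Lund, Osei and Harlow, by world ranking (higher first): Chaudhari, Lund and Osei (84) before Harlow (6).
Chaudhari, Lund and Osei all have ranking points 8759 pts, so the next rule applies.
Among Chaudhari, Lund and Osei, alphabetically by surname: Chaudhari before Lund before Osei.
Order: Fontaine, Tran, Brennan, Chaudhari, Lund, Osei, Harlow, Marino.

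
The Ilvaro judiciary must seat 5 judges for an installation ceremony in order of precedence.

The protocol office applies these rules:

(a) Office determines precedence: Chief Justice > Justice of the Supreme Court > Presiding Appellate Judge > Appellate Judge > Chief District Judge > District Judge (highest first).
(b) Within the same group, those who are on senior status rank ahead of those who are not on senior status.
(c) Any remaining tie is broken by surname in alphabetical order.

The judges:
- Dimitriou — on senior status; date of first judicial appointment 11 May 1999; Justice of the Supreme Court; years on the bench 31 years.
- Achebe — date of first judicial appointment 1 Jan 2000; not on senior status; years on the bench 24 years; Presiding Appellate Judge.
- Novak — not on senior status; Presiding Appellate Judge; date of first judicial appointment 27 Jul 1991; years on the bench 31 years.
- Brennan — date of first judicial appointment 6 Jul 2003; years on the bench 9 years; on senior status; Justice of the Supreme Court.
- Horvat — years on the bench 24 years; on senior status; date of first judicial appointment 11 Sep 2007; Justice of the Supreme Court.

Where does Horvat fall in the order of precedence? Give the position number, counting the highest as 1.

By office: Brennan, Dimitriou and Horvat (Justice of the Supreme Court); then Achebe and Novak (Presiding Appellate Judge).
Brennan, Dimitriou and Horvat are each on senior status, so the next rule applies.
Among Brennan, Dimitriou and Horvat, alphabetically by surname: Brennan before Dimitriou before Horvat.
Achebe and Novak are each not on senior status, so the next rule applies.
Among Achebe and Novak, alphabetically by surname: Achebe before Novak.
Order: Brennan, Dimitriou, Horvat, Achebe, Novak. So position 3.

3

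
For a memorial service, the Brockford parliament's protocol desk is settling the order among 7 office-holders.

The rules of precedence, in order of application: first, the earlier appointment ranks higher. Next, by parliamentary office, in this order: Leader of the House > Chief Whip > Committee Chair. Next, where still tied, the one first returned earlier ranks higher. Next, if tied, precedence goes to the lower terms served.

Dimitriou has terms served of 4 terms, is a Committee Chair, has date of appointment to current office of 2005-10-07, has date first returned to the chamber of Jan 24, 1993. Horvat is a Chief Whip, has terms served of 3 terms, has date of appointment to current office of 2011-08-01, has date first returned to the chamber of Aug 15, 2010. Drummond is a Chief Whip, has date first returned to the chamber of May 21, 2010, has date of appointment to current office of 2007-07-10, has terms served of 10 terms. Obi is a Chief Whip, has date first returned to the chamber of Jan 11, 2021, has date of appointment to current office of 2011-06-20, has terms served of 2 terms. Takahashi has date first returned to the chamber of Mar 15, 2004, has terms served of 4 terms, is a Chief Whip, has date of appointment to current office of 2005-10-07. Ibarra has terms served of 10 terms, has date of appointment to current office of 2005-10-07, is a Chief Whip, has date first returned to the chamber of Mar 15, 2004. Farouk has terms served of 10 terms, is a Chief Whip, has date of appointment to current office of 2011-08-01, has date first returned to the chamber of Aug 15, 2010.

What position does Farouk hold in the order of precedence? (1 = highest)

By date of appointment to current office (earlier first): Takahashi, Ibarra and Dimitriou (each 2005-10-07); then Drummond (2007-07-10); then Obi (2011-06-20); then Horvat and Farouk (both 2011-08-01).
Among Takahashi, Ibarra and Dimitriou, by parliamentary office: Takahashi and Ibarra (Chief Whip) before Dimitriou (Committee Chair).
Takahashi and Ibarra both have date first returned to the chamber Mar 15, 2004, so the next rule applies.
Among Takahashi and Ibarra, by terms served (lower first): Takahashi (4 terms) before Ibarra (10 terms).
Horvat and Farouk are each Chief Whip, so the next rule applies.
Horvat and Farouk both have date first returned to the chamber Aug 15, 2010, so the next rule applies.
Among Horvat and Farouk, by terms served (lower first): Horvat (3 terms) before Farouk (10 terms).
Order: Takahashi, Ibarra, Dimitriou, Drummond, Obi, Horvat, Farouk. So position 7.

7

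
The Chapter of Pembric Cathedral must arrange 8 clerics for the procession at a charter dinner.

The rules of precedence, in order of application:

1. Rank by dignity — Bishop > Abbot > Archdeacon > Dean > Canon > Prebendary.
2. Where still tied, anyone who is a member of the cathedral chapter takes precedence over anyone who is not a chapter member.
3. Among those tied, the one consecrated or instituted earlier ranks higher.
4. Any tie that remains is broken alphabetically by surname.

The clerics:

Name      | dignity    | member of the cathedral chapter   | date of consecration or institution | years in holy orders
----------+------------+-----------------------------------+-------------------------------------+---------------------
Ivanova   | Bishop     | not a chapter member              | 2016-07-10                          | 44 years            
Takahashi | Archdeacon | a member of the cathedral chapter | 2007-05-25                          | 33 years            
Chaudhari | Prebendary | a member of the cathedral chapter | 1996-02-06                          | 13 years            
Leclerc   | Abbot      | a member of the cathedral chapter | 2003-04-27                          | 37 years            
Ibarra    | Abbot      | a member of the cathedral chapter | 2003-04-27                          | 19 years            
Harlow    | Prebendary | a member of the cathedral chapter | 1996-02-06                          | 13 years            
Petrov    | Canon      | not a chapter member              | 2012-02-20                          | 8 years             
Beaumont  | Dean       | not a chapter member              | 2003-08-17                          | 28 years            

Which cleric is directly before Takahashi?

By dignity: Ivanova (Bishop); then Ibarra and Leclerc (Abbot); then Takahashi (Archdeacon); then Beaumont (Dean); then Petrov (Canon); then Chaudhari and Harlow (Prebendary).
Ibarra and Leclerc are each a member of the cathedral chapter, so the next rule applies.
Ibarra and Leclerc both have date of consecration or institution 2003-04-27, so the next rule applies.
Among Ibarra and Leclerc, alphabetically by surname: Ibarra before Leclerc.
Chaudhari and Harlow are each a member of the cathedral chapter, so the next rule applies.
Chaudhari and Harlow both have date of consecration or institution 1996-02-06, so the next rule applies.
Among Chaudhari and Harlow, alphabetically by surname: Chaudhari before Harlow.
Order: Ivanova, Ibarra, Leclerc, Takahashi, Beaumont, Petrov, Chaudhari, Harlow.

Leclerc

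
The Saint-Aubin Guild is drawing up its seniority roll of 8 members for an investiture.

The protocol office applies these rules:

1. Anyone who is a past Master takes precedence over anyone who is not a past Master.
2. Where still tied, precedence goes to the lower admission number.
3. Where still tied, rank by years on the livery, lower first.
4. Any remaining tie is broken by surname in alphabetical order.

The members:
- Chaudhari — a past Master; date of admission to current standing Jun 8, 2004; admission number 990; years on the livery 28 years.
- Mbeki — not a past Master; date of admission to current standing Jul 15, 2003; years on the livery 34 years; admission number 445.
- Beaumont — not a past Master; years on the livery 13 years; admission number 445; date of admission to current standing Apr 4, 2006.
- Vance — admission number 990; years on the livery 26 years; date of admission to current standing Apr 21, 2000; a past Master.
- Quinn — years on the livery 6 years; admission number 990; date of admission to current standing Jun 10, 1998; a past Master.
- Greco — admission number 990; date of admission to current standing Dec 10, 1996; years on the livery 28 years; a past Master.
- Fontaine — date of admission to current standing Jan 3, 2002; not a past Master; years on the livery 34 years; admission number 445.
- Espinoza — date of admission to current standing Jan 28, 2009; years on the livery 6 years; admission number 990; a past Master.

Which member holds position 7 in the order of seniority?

Fontaine

By the first rule: Espinoza, Quinn, Vance, Chaudhari and Greco (each a past Master); then Beaumont, Fontaine and Mbeki (each not a past Master).
Espinoza, Quinn, Vance, Chaudhari and Greco all have admission number 990, so the next rule applies.
Among Espinoza, Quinn, Vance, Chaudhari and Greco, by years on the livery (lower first): Espinoza and Quinn (6 years) before Vance (26 years) before Chaudhari and Greco (28 years).
Among Espinoza and Quinn, alphabetically by surname: Espinoza before Quinn.
Among Chaudhari and Greco, alphabetically by surname: Chaudhari before Greco.
Beaumont, Fontaine and Mbeki all have admission number 445, so the next rule applies.
Among Beaumont, Fontaine and Mbeki, by years on the livery (lower first): Beaumont (13 years) before Fontaine and Mbeki (34 years).
Among Fontaine and Mbeki, alphabetically by surname: Fontaine before Mbeki.
Order: Espinoza, Quinn, Vance, Chaudhari, Greco, Beaumont, Fontaine, Mbeki.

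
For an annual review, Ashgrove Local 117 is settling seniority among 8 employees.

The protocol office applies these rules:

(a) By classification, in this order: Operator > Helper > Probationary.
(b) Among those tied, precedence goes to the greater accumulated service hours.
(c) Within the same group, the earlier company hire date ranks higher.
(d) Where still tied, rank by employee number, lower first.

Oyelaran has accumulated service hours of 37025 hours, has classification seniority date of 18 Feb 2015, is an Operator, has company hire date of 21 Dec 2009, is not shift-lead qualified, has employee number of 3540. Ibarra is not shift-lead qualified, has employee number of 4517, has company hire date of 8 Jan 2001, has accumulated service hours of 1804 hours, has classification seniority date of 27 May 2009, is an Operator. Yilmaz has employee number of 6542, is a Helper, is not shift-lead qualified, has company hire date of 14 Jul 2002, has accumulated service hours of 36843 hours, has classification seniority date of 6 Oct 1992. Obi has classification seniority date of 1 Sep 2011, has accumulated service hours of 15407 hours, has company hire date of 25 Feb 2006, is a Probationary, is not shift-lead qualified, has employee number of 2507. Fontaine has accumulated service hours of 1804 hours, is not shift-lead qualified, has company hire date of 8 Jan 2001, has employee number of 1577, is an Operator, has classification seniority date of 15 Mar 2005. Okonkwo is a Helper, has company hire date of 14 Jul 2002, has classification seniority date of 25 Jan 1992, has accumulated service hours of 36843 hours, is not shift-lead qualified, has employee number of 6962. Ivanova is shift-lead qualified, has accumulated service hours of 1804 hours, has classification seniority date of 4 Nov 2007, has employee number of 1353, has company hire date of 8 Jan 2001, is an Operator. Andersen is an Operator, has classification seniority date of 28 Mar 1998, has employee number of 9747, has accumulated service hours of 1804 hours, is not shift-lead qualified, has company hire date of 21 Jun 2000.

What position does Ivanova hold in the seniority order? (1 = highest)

3

By classification: Oyelaran, Andersen, Ivanova, Fontaine and Ibarra (Operator); then Yilmaz and Okonkwo (Helper); then Obi (Probationary).
Among Oyelaran, Andersen, Ivanova, Fontaine and Ibarra, by accumulated service hours (higher first): Oyelaran (37025 hours) before Andersen, Ivanova, Fontaine and Ibarra (1804 hours).
Among Andersen, Ivanova, Fontaine and Ibarra, by company hire date (earlier first): Andersen (21 Jun 2000) before Ivanova, Fontaine and Ibarra (8 Jan 2001).
Among Ivanova, Fontaine and Ibarra, by employee number (lower first): Ivanova (1353) before Fontaine (1577) before Ibarra (4517).
Yilmaz and Okonkwo both have accumulated service hours 36843 hours, so the next rule applies.
Yilmaz and Okonkwo both have company hire date 14 Jul 2002, so the next rule applies.
Among Yilmaz and Okonkwo, by employee number (lower first): Yilmaz (6542) before Okonkwo (6962).
Order: Oyelaran, Andersen, Ivanova, Fontaine, Ibarra, Yilmaz, Okonkwo, Obi. So position 3.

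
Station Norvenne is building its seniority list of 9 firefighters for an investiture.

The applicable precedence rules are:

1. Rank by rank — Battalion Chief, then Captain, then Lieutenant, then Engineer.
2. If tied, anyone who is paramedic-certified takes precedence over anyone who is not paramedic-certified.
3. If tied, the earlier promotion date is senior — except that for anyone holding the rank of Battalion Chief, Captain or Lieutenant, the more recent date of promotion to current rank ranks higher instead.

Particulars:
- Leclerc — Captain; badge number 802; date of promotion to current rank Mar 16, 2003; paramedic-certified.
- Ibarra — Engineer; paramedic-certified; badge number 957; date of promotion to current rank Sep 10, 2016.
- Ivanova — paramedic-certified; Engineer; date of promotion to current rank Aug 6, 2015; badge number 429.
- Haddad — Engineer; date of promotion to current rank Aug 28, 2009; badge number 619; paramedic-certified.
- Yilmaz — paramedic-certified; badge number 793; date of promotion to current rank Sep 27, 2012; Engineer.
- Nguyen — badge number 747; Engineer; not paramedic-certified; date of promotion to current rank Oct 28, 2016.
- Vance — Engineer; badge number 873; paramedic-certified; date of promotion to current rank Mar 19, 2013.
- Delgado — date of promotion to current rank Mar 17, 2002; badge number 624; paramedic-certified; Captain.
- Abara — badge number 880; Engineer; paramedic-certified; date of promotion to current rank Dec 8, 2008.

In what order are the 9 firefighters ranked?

Leclerc, Delgado, Abara, Haddad, Yilmaz, Vance, Ivanova, Ibarra, Nguyen

By rank: Leclerc and Delgado (Captain); then Abara, Haddad, Yilmaz, Vance, Ivanova, Ibarra and Nguyen (Engineer).
Leclerc and Delgado are each paramedic-certified, so the next rule applies.
Among Leclerc and Delgado, by date of promotion to current rank (later first) (reversed rule for this group): Leclerc (Mar 16, 2003) before Delgado (Mar 17, 2002).
Among Abara, Haddad, Yilmaz, Vance, Ivanova, Ibarra and Nguyen, paramedic-certified before not paramedic-certified: Abara, Haddad, Yilmaz, Vance, Ivanova and Ibarra (paramedic-certified) before Nguyen (not paramedic-certified).
Among Abara, Haddad, Yilmaz, Vance, Ivanova and Ibarra, by date of promotion to current rank (earlier first): Abara (Dec 8, 2008) before Haddad (Aug 28, 2009) before Yilmaz (Sep 27, 2012) before Vance (Mar 19, 2013) before Ivanova (Aug 6, 2015) before Ibarra (Sep 10, 2016).
Full order: Leclerc, Delgado, Abara, Haddad, Yilmaz, Vance, Ivanova, Ibarra, Nguyen.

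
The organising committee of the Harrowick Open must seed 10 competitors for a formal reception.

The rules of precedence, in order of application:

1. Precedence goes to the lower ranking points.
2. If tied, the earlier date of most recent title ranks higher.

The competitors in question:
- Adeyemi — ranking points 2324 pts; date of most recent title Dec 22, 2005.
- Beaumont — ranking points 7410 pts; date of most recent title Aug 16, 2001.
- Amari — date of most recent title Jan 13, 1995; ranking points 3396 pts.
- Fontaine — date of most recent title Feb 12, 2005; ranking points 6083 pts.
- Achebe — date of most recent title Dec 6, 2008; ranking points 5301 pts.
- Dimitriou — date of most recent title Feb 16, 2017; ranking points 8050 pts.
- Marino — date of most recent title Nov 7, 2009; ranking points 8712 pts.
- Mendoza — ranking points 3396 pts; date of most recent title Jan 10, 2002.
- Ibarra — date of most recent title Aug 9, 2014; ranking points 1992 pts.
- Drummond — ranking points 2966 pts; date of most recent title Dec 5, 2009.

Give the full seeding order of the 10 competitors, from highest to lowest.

Ibarra, Adeyemi, Drummond, Amari, Mendoza, Achebe, Fontaine, Beaumont, Dimitriou, Marino

By ranking points (lower first): Ibarra (1992 pts); then Adeyemi (2324 pts); then Drummond (2966 pts); then Amari and Mendoza (both 3396 pts); then Achebe (5301 pts); then Fontaine (6083 pts); then Beaumont (7410 pts); then Dimitriou (8050 pts); then Marino (8712 pts).
Among Amari and Mendoza, by date of most recent title (earlier first): Amari (Jan 13, 1995) before Mendoza (Jan 10, 2002).
Full order: Ibarra, Adeyemi, Drummond, Amari, Mendoza, Achebe, Fontaine, Beaumont, Dimitriou, Marino.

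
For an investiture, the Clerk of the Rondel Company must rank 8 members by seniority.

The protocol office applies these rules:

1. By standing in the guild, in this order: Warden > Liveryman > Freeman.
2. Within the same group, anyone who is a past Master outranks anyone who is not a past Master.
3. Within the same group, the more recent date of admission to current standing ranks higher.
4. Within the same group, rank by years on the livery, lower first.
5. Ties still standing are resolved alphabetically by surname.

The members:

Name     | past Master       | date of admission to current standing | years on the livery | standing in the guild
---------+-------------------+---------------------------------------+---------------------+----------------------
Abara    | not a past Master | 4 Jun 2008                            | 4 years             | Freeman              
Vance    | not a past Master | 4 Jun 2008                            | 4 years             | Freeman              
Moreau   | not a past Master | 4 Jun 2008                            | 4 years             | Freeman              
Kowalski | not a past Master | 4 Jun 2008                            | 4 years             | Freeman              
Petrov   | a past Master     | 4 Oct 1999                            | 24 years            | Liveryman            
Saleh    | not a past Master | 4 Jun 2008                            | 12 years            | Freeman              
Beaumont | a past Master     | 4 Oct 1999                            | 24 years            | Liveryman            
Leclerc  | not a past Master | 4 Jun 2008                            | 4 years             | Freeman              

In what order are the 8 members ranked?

Beaumont, Petrov, Abara, Kowalski, Leclerc, Moreau, Vance, Saleh

By standing in the guild: Beaumont and Petrov (Liveryman); then Abara, Kowalski, Leclerc, Moreau, Vance and Saleh (Freeman).
Beaumont and Petrov are each a past Master, so the next rule applies.
Beaumont and Petrov both have date of admission to current standing 4 Oct 1999, so the next rule applies.
Beaumont and Petrov both have years on the livery 24 years, so the next rule applies.
Among Beaumont and Petrov, alphabetically by surname: Beaumont before Petrov.
Abara, Kowalski, Leclerc, Moreau, Vance and Saleh are each not a past Master, so the next rule applies.
Abara, Kowalski, Leclerc, Moreau, Vance and Saleh all have date of admission to current standing 4 Jun 2008, so the next rule applies.
Among Abara, Kowalski, Leclerc, Moreau, Vance and Saleh, by years on the livery (lower first): Abara, Kowalski, Leclerc, Moreau and Vance (4 years) before Saleh (12 years).
Among Abara, Kowalski, Leclerc, Moreau and Vance, alphabetically by surname: Abara before Kowalski before Leclerc before Moreau before Vance.
Full order: Beaumont, Petrov, Abara, Kowalski, Leclerc, Moreau, Vance, Saleh.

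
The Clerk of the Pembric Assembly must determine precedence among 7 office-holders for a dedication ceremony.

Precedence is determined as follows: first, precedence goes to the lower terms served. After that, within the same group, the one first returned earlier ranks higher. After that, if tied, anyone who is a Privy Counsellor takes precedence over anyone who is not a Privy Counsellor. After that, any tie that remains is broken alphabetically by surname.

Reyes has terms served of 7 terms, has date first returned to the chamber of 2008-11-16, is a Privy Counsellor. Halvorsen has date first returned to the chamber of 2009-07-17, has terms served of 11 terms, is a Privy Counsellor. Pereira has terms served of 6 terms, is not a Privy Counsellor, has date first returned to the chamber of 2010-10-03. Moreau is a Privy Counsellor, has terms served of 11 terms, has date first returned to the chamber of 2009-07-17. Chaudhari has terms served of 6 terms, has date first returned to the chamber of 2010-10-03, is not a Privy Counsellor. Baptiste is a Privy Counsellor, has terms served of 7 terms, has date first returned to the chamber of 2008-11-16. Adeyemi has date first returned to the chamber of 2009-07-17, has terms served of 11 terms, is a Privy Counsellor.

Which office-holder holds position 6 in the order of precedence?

Halvorsen

By terms served (lower first): Chaudhari and Pereira (both 6 terms); then Baptiste and Reyes (both 7 terms); then Adeyemi, Halvorsen and Moreau (each 11 terms).
Chaudhari and Pereira both have date first returned to the chamber 2010-10-03, so the next rule applies.
Chaudhari and Pereira are each not a Privy Counsellor, so the next rule applies.
Among Chaudhari and Pereira, alphabetically by surname: Chaudhari before Pereira.
Baptiste and Reyes both have date first returned to the chamber 2008-11-16, so the next rule applies.
Baptiste and Reyes are each a Privy Counsellor, so the next rule applies.
Among Baptiste and Reyes, alphabetically by surname: Baptiste before Reyes.
Adeyemi, Halvorsen and Moreau all have date first returned to the chamber 2009-07-17, so the next rule applies.
Adeyemi, Halvorsen and Moreau are each a Privy Counsellor, so the next rule applies.
Among Adeyemi, Halvorsen and Moreau, alphabetically by surname: Adeyemi before Halvorsen before Moreau.
Order: Chaudhari, Pereira, Baptiste, Reyes, Adeyemi, Halvorsen, Moreau.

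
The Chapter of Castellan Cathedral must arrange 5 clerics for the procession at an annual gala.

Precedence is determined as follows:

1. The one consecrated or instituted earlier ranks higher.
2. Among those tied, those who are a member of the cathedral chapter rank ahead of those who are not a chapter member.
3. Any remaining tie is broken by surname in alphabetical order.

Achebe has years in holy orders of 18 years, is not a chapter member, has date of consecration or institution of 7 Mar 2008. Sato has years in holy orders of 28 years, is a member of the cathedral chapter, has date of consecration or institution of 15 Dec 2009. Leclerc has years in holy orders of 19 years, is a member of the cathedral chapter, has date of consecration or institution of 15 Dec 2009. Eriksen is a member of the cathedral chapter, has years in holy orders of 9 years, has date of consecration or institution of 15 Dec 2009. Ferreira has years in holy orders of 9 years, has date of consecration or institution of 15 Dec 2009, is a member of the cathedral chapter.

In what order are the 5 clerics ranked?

By date of consecration or institution (earlier first): Achebe (7 Mar 2008); then Eriksen, Ferreira, Leclerc and Sato (each 15 Dec 2009).
Eriksen, Ferreira, Leclerc and Sato are each a member of the cathedral chapter, so the next rule applies.
Among Eriksen, Ferreira, Leclerc and Sato, alphabetically by surname: Eriksen before Ferreira before Leclerc before Sato.
Full order: Achebe, Eriksen, Ferreira, Leclerc, Sato.

Achebe, Eriksen, Ferreira, Leclerc, Sato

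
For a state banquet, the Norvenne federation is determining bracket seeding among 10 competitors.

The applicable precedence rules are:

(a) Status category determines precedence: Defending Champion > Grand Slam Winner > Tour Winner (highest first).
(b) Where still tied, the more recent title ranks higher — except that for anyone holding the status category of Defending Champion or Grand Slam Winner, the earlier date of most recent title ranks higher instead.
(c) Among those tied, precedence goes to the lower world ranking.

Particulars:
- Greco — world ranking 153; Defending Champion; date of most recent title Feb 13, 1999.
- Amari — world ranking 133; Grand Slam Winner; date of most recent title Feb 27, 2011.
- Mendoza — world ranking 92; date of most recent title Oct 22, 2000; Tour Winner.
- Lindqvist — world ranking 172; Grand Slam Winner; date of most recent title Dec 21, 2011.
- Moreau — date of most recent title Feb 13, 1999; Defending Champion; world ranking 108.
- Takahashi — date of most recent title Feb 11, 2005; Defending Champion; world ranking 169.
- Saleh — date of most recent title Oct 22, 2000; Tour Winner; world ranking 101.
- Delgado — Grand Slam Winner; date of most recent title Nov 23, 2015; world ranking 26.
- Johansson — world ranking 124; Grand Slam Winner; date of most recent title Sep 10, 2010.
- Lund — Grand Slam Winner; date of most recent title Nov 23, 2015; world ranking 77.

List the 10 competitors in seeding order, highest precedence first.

Moreau, Greco, Takahashi, Johansson, Amari, Lindqvist, Delgado, Lund, Mendoza, Saleh

By status category: Moreau, Greco and Takahashi (Defending Champion); then Johansson, Amari, Lindqvist, Delgado and Lund (Grand Slam Winner); then Mendoza and Saleh (Tour Winner).
Among Moreau, Greco and Takahashi, by date of most recent title (earlier first) (reversed rule for this group): Moreau and Greco (Feb 13, 1999) before Takahashi (Feb 11, 2005).
Among Moreau and Greco, by world ranking (lower first): Moreau (108) before Greco (153).
Among Johansson, Amari, Lindqvist, Delgado and Lund, by date of most recent title (earlier first) (reversed rule for this group): Johansson (Sep 10, 2010) before Amari (Feb 27, 2011) before Lindqvist (Dec 21, 2011) before Delgado and Lund (Nov 23, 2015).
Among Delgado and Lund, by world ranking (lower first): Delgado (26) before Lund (77).
Mendoza and Saleh both have date of most recent title Oct 22, 2000, so the next rule applies.
Among Mendoza and Saleh, by world ranking (lower first): Mendoza (92) before Saleh (101).
Full order: Moreau, Greco, Takahashi, Johansson, Amari, Lindqvist, Delgado, Lund, Mendoza, Saleh.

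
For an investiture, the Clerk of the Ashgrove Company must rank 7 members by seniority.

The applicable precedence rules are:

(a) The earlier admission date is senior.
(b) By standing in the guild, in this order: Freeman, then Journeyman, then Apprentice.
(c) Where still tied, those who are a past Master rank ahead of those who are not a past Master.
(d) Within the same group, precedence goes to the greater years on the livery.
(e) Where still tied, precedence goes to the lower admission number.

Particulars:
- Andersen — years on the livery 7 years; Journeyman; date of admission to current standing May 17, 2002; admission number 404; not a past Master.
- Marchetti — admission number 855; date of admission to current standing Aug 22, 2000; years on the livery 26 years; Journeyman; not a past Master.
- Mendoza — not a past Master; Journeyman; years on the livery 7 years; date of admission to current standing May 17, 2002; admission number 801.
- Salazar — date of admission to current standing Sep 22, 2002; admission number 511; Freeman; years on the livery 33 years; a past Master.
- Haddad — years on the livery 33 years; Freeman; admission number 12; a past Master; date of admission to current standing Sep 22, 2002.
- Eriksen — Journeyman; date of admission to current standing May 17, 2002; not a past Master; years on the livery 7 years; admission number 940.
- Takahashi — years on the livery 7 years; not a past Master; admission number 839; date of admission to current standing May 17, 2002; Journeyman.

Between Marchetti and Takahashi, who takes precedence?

Marchetti

By date of admission to current standing (earlier first): Marchetti (Aug 22, 2000); then Andersen, Mendoza, Takahashi and Eriksen (each May 17, 2002); then Haddad and Salazar (both Sep 22, 2002).
Andersen, Mendoza, Takahashi and Eriksen are each Journeyman, so the next rule applies.
Andersen, Mendoza, Takahashi and Eriksen are each not a past Master, so the next rule applies.
Andersen, Mendoza, Takahashi and Eriksen all have years on the livery 7 years, so the next rule applies.
Among Andersen, Mendoza, Takahashi and Eriksen, by admission number (lower first): Andersen (404) before Mendoza (801) before Takahashi (839) before Eriksen (940).
Haddad and Salazar are each Freeman, so the next rule applies.
Haddad and Salazar are each a past Master, so the next rule applies.
Haddad and Salazar both have years on the livery 33 years, so the next rule applies.
Among Haddad and Salazar, by admission number (lower first): Haddad (12) before Salazar (511).
So Marchetti takes precedence.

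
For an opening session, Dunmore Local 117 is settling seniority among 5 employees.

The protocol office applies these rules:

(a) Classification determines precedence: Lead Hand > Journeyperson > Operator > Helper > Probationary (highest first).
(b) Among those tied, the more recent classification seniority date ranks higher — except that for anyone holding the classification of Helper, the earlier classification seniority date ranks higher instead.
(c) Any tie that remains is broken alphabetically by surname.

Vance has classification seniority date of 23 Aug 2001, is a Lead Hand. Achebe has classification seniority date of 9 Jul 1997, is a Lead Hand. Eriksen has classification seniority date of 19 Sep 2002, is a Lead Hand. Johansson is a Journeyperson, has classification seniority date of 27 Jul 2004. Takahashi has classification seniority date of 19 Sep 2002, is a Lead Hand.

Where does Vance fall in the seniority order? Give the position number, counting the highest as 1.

By classification: Eriksen, Takahashi, Vance and Achebe (Lead Hand); then Johansson (Journeyperson).
Among Eriksen, Takahashi, Vance and Achebe, by classification seniority date (later first): Eriksen and Takahashi (19 Sep 2002) before Vance (23 Aug 2001) before Achebe (9 Jul 1997).
Among Eriksen and Takahashi, alphabetically by surname: Eriksen before Takahashi.
Order: Eriksen, Takahashi, Vance, Achebe, Johansson. So position 3.

3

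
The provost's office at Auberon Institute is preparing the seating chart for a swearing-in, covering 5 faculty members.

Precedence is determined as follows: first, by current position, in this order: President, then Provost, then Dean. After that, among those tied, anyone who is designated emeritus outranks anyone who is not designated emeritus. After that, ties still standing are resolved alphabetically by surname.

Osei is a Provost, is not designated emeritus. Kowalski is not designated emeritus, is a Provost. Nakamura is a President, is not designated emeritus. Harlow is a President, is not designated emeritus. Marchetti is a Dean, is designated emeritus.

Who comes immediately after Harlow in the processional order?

Nakamura

By current position: Harlow and Nakamura (President); then Kowalski and Osei (Provost); then Marchetti (Dean).
Harlow and Nakamura are each not designated emeritus, so the next rule applies.
Among Harlow and Nakamura, alphabetically by surname: Harlow before Nakamura.
Kowalski and Osei are each not designated emeritus, so the next rule applies.
Among Kowalski and Osei, alphabetically by surname: Kowalski before Osei.
Order: Harlow, Nakamura, Kowalski, Osei, Marchetti.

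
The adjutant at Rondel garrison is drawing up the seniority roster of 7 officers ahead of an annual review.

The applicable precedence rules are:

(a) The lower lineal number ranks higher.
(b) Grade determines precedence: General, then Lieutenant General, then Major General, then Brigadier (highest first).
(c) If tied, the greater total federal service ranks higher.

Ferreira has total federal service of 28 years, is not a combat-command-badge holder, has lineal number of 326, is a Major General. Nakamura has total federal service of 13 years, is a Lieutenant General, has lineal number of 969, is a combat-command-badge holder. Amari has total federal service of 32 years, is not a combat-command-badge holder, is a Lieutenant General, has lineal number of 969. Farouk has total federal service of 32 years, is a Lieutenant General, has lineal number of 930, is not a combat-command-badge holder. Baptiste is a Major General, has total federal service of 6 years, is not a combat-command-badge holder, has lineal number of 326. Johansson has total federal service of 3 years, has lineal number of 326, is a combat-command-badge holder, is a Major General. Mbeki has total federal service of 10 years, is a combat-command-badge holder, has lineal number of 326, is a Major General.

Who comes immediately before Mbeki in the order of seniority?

Ferreira

By lineal number (lower first): Ferreira, Mbeki, Baptiste and Johansson (each 326); then Farouk (930); then Amari and Nakamura (both 969).
Ferreira, Mbeki, Baptiste and Johansson are each Major General, so the next rule applies.
Among Ferreira, Mbeki, Baptiste and Johansson, by total federal service (higher first): Ferreira (28 years) before Mbeki (10 years) before Baptiste (6 years) before Johansson (3 years).
Amari and Nakamura are each Lieutenant General, so the next rule applies.
Among Amari and Nakamura, by total federal service (higher first): Amari (32 years) before Nakamura (13 years).
Order: Ferreira, Mbeki, Baptiste, Johansson, Farouk, Amari, Nakamura.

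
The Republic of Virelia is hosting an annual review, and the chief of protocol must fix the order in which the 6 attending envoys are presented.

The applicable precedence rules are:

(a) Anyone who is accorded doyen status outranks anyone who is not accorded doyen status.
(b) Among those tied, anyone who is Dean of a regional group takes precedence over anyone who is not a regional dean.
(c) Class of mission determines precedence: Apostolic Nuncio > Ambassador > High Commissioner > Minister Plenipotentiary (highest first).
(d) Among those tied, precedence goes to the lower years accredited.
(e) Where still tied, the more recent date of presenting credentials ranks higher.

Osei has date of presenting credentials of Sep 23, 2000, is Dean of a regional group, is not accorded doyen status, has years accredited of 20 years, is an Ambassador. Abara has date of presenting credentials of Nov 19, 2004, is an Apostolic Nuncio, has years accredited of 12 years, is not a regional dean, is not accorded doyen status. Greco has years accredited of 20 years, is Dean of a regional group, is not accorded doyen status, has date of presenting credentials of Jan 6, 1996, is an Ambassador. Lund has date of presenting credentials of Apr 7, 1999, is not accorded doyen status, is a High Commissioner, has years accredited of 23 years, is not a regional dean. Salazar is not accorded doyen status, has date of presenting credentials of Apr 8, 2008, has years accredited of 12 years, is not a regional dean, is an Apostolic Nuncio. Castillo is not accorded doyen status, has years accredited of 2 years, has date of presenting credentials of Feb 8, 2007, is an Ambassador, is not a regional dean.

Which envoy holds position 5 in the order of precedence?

By the first rule: Osei, Greco, Salazar, Abara, Castillo and Lund (each not accorded doyen status).
Among Osei, Greco, Salazar, Abara, Castillo and Lund, Dean of a regional group before not a regional dean: Osei and Greco (Dean of a regional group) before Salazar, Abara, Castillo and Lund (not a regional dean).
Osei and Greco are each Ambassador, so the next rule applies.
Osei and Greco both have years accredited 20 years, so the next rule applies.
Among Osei and Greco, by date of presenting credentials (later first): Osei (Sep 23, 2000) before Greco (Jan 6, 1996).
Among Salazar, Abara, Castillo and Lund, by class of mission: Salazar and Abara (Apostolic Nuncio) before Castillo (Ambassador) before Lund (High Commissioner).
Salazar and Abara both have years accredited 12 years, so the next rule applies.
Among Salazar and Abara, by date of presenting credentials (later first): Salazar (Apr 8, 2008) before Abara (Nov 19, 2004).
Order: Osei, Greco, Salazar, Abara, Castillo, Lund.

Castillo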